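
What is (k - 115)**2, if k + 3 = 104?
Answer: 196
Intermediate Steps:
k = 101 (k = -3 + 104 = 101)
(k - 115)**2 = (101 - 115)**2 = (-14)**2 = 196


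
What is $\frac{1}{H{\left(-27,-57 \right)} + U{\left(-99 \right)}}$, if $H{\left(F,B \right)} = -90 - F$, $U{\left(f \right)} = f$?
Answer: $- \frac{1}{162} \approx -0.0061728$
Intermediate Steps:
$\frac{1}{H{\left(-27,-57 \right)} + U{\left(-99 \right)}} = \frac{1}{\left(-90 - -27\right) - 99} = \frac{1}{\left(-90 + 27\right) - 99} = \frac{1}{-63 - 99} = \frac{1}{-162} = - \frac{1}{162}$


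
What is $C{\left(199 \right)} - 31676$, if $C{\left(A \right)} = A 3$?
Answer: $-31079$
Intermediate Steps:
$C{\left(A \right)} = 3 A$
$C{\left(199 \right)} - 31676 = 3 \cdot 199 - 31676 = 597 - 31676 = -31079$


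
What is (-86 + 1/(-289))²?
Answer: 617771025/83521 ≈ 7396.6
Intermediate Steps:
(-86 + 1/(-289))² = (-86 - 1/289)² = (-24855/289)² = 617771025/83521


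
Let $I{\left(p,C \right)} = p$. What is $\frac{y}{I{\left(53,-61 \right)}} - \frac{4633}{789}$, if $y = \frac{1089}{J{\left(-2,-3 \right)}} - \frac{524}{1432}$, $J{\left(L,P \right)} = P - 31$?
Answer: $- \frac{824984438}{127249131} \approx -6.4832$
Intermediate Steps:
$J{\left(L,P \right)} = -31 + P$
$y = - \frac{98579}{3043}$ ($y = \frac{1089}{-31 - 3} - \frac{524}{1432} = \frac{1089}{-34} - \frac{131}{358} = 1089 \left(- \frac{1}{34}\right) - \frac{131}{358} = - \frac{1089}{34} - \frac{131}{358} = - \frac{98579}{3043} \approx -32.395$)
$\frac{y}{I{\left(53,-61 \right)}} - \frac{4633}{789} = - \frac{98579}{3043 \cdot 53} - \frac{4633}{789} = \left(- \frac{98579}{3043}\right) \frac{1}{53} - \frac{4633}{789} = - \frac{98579}{161279} - \frac{4633}{789} = - \frac{824984438}{127249131}$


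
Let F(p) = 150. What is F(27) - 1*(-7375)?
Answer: 7525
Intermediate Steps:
F(27) - 1*(-7375) = 150 - 1*(-7375) = 150 + 7375 = 7525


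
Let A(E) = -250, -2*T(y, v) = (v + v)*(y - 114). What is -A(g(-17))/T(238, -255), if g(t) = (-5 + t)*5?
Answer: 25/3162 ≈ 0.0079064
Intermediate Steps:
g(t) = -25 + 5*t
T(y, v) = -v*(-114 + y) (T(y, v) = -(v + v)*(y - 114)/2 = -2*v*(-114 + y)/2 = -v*(-114 + y))
-A(g(-17))/T(238, -255) = -(-250)/((-255*(114 - 1*238))) = -(-250)/((-255*(114 - 238))) = -(-250)/((-255*(-124))) = -(-250)/31620 = -1*(-25/3162) = 25/3162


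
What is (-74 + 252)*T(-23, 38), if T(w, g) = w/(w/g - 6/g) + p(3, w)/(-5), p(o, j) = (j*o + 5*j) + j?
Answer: 1846394/145 ≈ 12734.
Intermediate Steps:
p(o, j) = 6*j + j*o (p(o, j) = (5*j + j*o) + j = 6*j + j*o)
T(w, g) = -9*w/5 + w/(-6/g + w/g) (T(w, g) = w/(w/g - 6/g) + (w*(6 + 3))/(-5) = w/(-6/g + w/g) + (w*9)*(-1/5) = w/(-6/g + w/g) + (9*w)*(-1/5) = w/(-6/g + w/g) - 9*w/5 = -9*w/5 + w/(-6/g + w/g))
(-74 + 252)*T(-23, 38) = (-74 + 252)*((1/5)*(-23)*(54 - 9*(-23) + 5*38)/(-6 - 23)) = 178*((1/5)*(-23)*(54 + 207 + 190)/(-29)) = 178*((1/5)*(-23)*(-1/29)*451) = 178*(10373/145) = 1846394/145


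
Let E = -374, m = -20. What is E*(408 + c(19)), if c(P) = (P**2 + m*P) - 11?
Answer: -141372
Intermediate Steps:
c(P) = -11 + P**2 - 20*P (c(P) = (P**2 - 20*P) - 11 = -11 + P**2 - 20*P)
E*(408 + c(19)) = -374*(408 + (-11 + 19**2 - 20*19)) = -374*(408 + (-11 + 361 - 380)) = -374*(408 - 30) = -374*378 = -141372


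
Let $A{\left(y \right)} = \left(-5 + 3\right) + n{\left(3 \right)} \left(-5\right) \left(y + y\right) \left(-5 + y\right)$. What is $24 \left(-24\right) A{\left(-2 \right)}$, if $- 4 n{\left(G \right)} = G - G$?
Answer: $1152$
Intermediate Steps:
$n{\left(G \right)} = 0$ ($n{\left(G \right)} = - \frac{G - G}{4} = \left(- \frac{1}{4}\right) 0 = 0$)
$A{\left(y \right)} = -2$ ($A{\left(y \right)} = \left(-5 + 3\right) + 0 \left(-5\right) \left(y + y\right) \left(-5 + y\right) = -2 + 0 \cdot 2 y \left(-5 + y\right) = -2 + 0 = -2$)
$24 \left(-24\right) A{\left(-2 \right)} = 24 \left(-24\right) \left(-2\right) = \left(-576\right) \left(-2\right) = 1152$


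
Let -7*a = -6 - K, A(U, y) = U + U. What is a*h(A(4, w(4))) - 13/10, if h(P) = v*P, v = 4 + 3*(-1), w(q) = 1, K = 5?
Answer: 789/70 ≈ 11.271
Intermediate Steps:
A(U, y) = 2*U
a = 11/7 (a = -(-6 - 1*5)/7 = -(-6 - 5)/7 = -⅐*(-11) = 11/7 ≈ 1.5714)
v = 1 (v = 4 - 3 = 1)
h(P) = P (h(P) = 1*P = P)
a*h(A(4, w(4))) - 13/10 = 11*(2*4)/7 - 13/10 = (11/7)*8 - 13*⅒ = 88/7 - 13/10 = 789/70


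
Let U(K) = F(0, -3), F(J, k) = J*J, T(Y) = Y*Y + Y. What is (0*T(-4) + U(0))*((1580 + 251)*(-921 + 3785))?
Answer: 0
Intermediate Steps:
T(Y) = Y + Y**2 (T(Y) = Y**2 + Y = Y + Y**2)
F(J, k) = J**2
U(K) = 0 (U(K) = 0**2 = 0)
(0*T(-4) + U(0))*((1580 + 251)*(-921 + 3785)) = (0*(-4*(1 - 4)) + 0)*((1580 + 251)*(-921 + 3785)) = (0*(-4*(-3)) + 0)*(1831*2864) = (0*12 + 0)*5243984 = (0 + 0)*5243984 = 0*5243984 = 0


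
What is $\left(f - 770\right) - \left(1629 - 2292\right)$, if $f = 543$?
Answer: $436$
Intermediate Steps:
$\left(f - 770\right) - \left(1629 - 2292\right) = \left(543 - 770\right) - \left(1629 - 2292\right) = -227 - -663 = -227 + 663 = 436$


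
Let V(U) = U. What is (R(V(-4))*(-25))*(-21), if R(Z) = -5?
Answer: -2625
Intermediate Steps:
(R(V(-4))*(-25))*(-21) = -5*(-25)*(-21) = 125*(-21) = -2625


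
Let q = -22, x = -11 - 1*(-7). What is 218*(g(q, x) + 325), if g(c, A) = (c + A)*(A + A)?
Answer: 116194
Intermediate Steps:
x = -4 (x = -11 + 7 = -4)
g(c, A) = 2*A*(A + c) (g(c, A) = (A + c)*(2*A) = 2*A*(A + c))
218*(g(q, x) + 325) = 218*(2*(-4)*(-4 - 22) + 325) = 218*(2*(-4)*(-26) + 325) = 218*(208 + 325) = 218*533 = 116194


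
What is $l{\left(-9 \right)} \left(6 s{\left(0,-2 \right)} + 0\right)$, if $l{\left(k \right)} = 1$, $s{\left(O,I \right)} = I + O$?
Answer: $-12$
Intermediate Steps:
$l{\left(-9 \right)} \left(6 s{\left(0,-2 \right)} + 0\right) = 1 \left(6 \left(-2 + 0\right) + 0\right) = 1 \left(6 \left(-2\right) + 0\right) = 1 \left(-12 + 0\right) = 1 \left(-12\right) = -12$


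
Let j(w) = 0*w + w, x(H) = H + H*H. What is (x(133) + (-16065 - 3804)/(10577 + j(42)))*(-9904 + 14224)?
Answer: 22094108640/287 ≈ 7.6983e+7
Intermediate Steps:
x(H) = H + H**2
j(w) = w (j(w) = 0 + w = w)
(x(133) + (-16065 - 3804)/(10577 + j(42)))*(-9904 + 14224) = (133*(1 + 133) + (-16065 - 3804)/(10577 + 42))*(-9904 + 14224) = (133*134 - 19869/10619)*4320 = (17822 - 19869*1/10619)*4320 = (17822 - 537/287)*4320 = (5114377/287)*4320 = 22094108640/287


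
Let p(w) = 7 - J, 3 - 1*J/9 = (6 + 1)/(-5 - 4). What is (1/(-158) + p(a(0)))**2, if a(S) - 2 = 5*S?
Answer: 18207289/24964 ≈ 729.34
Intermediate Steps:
a(S) = 2 + 5*S
J = 34 (J = 27 - 9*(6 + 1)/(-5 - 4) = 27 - 63/(-9) = 27 - 63*(-1)/9 = 27 - 9*(-7/9) = 27 + 7 = 34)
p(w) = -27 (p(w) = 7 - 1*34 = 7 - 34 = -27)
(1/(-158) + p(a(0)))**2 = (1/(-158) - 27)**2 = (-1/158 - 27)**2 = (-4267/158)**2 = 18207289/24964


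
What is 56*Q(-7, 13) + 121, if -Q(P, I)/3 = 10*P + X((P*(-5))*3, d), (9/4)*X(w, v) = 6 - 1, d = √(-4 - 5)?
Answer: 34523/3 ≈ 11508.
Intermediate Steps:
d = 3*I (d = √(-9) = 3*I ≈ 3.0*I)
X(w, v) = 20/9 (X(w, v) = 4*(6 - 1)/9 = (4/9)*5 = 20/9)
Q(P, I) = -20/3 - 30*P (Q(P, I) = -3*(10*P + 20/9) = -3*(20/9 + 10*P) = -20/3 - 30*P)
56*Q(-7, 13) + 121 = 56*(-20/3 - 30*(-7)) + 121 = 56*(-20/3 + 210) + 121 = 56*(610/3) + 121 = 34160/3 + 121 = 34523/3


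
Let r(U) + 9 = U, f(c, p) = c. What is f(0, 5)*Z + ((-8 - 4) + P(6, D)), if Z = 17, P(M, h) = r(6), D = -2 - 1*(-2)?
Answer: -15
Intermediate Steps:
r(U) = -9 + U
D = 0 (D = -2 + 2 = 0)
P(M, h) = -3 (P(M, h) = -9 + 6 = -3)
f(0, 5)*Z + ((-8 - 4) + P(6, D)) = 0*17 + ((-8 - 4) - 3) = 0 + (-12 - 3) = 0 - 15 = -15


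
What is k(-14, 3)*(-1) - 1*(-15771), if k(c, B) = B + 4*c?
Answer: 15824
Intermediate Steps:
k(-14, 3)*(-1) - 1*(-15771) = (3 + 4*(-14))*(-1) - 1*(-15771) = (3 - 56)*(-1) + 15771 = -53*(-1) + 15771 = 53 + 15771 = 15824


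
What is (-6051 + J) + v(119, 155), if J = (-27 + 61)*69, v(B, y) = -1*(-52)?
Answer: -3653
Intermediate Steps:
v(B, y) = 52
J = 2346 (J = 34*69 = 2346)
(-6051 + J) + v(119, 155) = (-6051 + 2346) + 52 = -3705 + 52 = -3653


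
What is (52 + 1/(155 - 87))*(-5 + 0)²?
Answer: 88425/68 ≈ 1300.4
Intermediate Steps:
(52 + 1/(155 - 87))*(-5 + 0)² = (52 + 1/68)*(-5)² = (52 + 1/68)*25 = (3537/68)*25 = 88425/68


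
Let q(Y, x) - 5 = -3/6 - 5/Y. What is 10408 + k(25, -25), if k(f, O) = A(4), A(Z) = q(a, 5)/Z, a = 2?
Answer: 20817/2 ≈ 10409.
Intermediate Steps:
q(Y, x) = 9/2 - 5/Y (q(Y, x) = 5 + (-3/6 - 5/Y) = 5 + (-3*⅙ - 5/Y) = 5 + (-½ - 5/Y) = 9/2 - 5/Y)
A(Z) = 2/Z (A(Z) = (9/2 - 5/2)/Z = 2/Z)
k(f, O) = ½ (k(f, O) = 2/4 = 2*(¼) = ½)
10408 + k(25, -25) = 10408 + ½ = 20817/2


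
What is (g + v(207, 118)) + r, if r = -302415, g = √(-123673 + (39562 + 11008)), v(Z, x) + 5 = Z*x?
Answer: -277994 + I*√73103 ≈ -2.7799e+5 + 270.38*I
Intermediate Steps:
v(Z, x) = -5 + Z*x
g = I*√73103 (g = √(-123673 + 50570) = √(-73103) = I*√73103 ≈ 270.38*I)
(g + v(207, 118)) + r = (I*√73103 + (-5 + 207*118)) - 302415 = (I*√73103 + (-5 + 24426)) - 302415 = (I*√73103 + 24421) - 302415 = (24421 + I*√73103) - 302415 = -277994 + I*√73103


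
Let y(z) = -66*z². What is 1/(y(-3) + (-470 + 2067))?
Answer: 1/1003 ≈ 0.00099701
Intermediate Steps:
1/(y(-3) + (-470 + 2067)) = 1/(-66*(-3)² + (-470 + 2067)) = 1/(-66*9 + 1597) = 1/(-594 + 1597) = 1/1003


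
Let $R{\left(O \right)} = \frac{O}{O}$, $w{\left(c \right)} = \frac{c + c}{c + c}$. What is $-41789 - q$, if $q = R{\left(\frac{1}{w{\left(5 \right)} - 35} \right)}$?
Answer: $-41790$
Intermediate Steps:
$w{\left(c \right)} = 1$ ($w{\left(c \right)} = \frac{2 c}{2 c} = 2 c \frac{1}{2 c} = 1$)
$R{\left(O \right)} = 1$
$q = 1$
$-41789 - q = -41789 - 1 = -41790$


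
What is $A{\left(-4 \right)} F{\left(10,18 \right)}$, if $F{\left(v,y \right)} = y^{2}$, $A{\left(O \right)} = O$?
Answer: $-1296$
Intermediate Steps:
$A{\left(-4 \right)} F{\left(10,18 \right)} = - 4 \cdot 18^{2} = \left(-4\right) 324 = -1296$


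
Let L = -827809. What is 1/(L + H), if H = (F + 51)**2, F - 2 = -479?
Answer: -1/646333 ≈ -1.5472e-6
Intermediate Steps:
F = -477 (F = 2 - 479 = -477)
H = 181476 (H = (-477 + 51)**2 = (-426)**2 = 181476)
1/(L + H) = 1/(-827809 + 181476) = 1/(-646333) = -1/646333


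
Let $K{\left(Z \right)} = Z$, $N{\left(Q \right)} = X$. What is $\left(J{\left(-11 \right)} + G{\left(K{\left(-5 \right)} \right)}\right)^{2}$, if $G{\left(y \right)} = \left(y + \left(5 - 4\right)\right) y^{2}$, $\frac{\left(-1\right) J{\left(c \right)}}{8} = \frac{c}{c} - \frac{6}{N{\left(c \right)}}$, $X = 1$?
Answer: $3600$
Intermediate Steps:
$N{\left(Q \right)} = 1$
$J{\left(c \right)} = 40$ ($J{\left(c \right)} = - 8 \left(\frac{c}{c} - \frac{6}{1}\right) = - 8 \left(1 - 6\right) = \left(-8\right) \left(-5\right) = 40$)
$G{\left(y \right)} = y^{2} \left(1 + y\right)$ ($G{\left(y \right)} = \left(y + 1\right) y^{2} = \left(1 + y\right) y^{2} = y^{2} \left(1 + y\right)$)
$\left(J{\left(-11 \right)} + G{\left(K{\left(-5 \right)} \right)}\right)^{2} = \left(40 + \left(-5\right)^{2} \left(1 - 5\right)\right)^{2} = \left(40 + 25 \left(-4\right)\right)^{2} = \left(40 - 100\right)^{2} = \left(-60\right)^{2} = 3600$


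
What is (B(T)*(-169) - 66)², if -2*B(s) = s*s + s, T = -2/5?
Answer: 4652649/625 ≈ 7444.2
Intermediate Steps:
T = -⅖ (T = -2*⅕ = -⅖ ≈ -0.40000)
B(s) = -s/2 - s²/2 (B(s) = -(s*s + s)/2 = -(s² + s)/2 = -(s + s²)/2 = -s/2 - s²/2)
(B(T)*(-169) - 66)² = (-½*(-⅖)*(1 - ⅖)*(-169) - 66)² = (-½*(-⅖)*⅗*(-169) - 66)² = ((3/25)*(-169) - 66)² = (-507/25 - 66)² = (-2157/25)² = 4652649/625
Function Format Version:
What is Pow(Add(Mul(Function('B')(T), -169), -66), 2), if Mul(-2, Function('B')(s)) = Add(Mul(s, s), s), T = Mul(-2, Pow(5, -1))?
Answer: Rational(4652649, 625) ≈ 7444.2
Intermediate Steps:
T = Rational(-2, 5) (T = Mul(-2, Rational(1, 5)) = Rational(-2, 5) ≈ -0.40000)
Function('B')(s) = Add(Mul(Rational(-1, 2), s), Mul(Rational(-1, 2), Pow(s, 2))) (Function('B')(s) = Mul(Rational(-1, 2), Add(Mul(s, s), s)) = Mul(Rational(-1, 2), Add(Pow(s, 2), s)) = Mul(Rational(-1, 2), Add(s, Pow(s, 2))) = Add(Mul(Rational(-1, 2), s), Mul(Rational(-1, 2), Pow(s, 2))))
Pow(Add(Mul(Function('B')(T), -169), -66), 2) = Pow(Add(Mul(Mul(Rational(-1, 2), Rational(-2, 5), Add(1, Rational(-2, 5))), -169), -66), 2) = Pow(Add(Mul(Mul(Rational(-1, 2), Rational(-2, 5), Rational(3, 5)), -169), -66), 2) = Pow(Add(Mul(Rational(3, 25), -169), -66), 2) = Pow(Add(Rational(-507, 25), -66), 2) = Pow(Rational(-2157, 25), 2) = Rational(4652649, 625)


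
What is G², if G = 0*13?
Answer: 0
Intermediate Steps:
G = 0
G² = 0² = 0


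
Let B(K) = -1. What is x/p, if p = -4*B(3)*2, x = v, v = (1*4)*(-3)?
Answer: -3/2 ≈ -1.5000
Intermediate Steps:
v = -12 (v = 4*(-3) = -12)
x = -12
p = 8 (p = -4*(-1)*2 = 4*2 = 8)
x/p = -12/8 = -12*⅛ = -3/2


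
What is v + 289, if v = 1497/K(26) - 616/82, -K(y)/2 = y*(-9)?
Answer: 1820855/6396 ≈ 284.69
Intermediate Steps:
K(y) = 18*y (K(y) = -2*y*(-9) = -(-18)*y = 18*y)
v = -27589/6396 (v = 1497/((18*26)) - 616/82 = 1497/468 - 616*1/82 = 1497*(1/468) - 308/41 = 499/156 - 308/41 = -27589/6396 ≈ -4.3135)
v + 289 = -27589/6396 + 289 = 1820855/6396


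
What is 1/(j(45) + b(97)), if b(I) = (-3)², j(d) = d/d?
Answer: ⅒ ≈ 0.10000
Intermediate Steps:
j(d) = 1
b(I) = 9
1/(j(45) + b(97)) = 1/(1 + 9) = 1/10 = ⅒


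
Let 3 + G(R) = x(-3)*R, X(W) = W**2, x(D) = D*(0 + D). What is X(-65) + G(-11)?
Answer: 4123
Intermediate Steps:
x(D) = D**2 (x(D) = D*D = D**2)
G(R) = -3 + 9*R (G(R) = -3 + (-3)**2*R = -3 + 9*R)
X(-65) + G(-11) = (-65)**2 + (-3 + 9*(-11)) = 4225 + (-3 - 99) = 4225 - 102 = 4123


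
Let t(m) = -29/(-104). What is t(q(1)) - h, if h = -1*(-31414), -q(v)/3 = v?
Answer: -3267027/104 ≈ -31414.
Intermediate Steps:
q(v) = -3*v
t(m) = 29/104 (t(m) = -29*(-1/104) = 29/104)
h = 31414
t(q(1)) - h = 29/104 - 1*31414 = 29/104 - 31414 = -3267027/104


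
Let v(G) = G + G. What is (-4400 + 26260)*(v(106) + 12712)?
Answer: 282518640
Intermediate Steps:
v(G) = 2*G
(-4400 + 26260)*(v(106) + 12712) = (-4400 + 26260)*(2*106 + 12712) = 21860*(212 + 12712) = 21860*12924 = 282518640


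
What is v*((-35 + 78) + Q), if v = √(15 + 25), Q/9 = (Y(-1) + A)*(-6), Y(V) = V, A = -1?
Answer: 302*√10 ≈ 955.01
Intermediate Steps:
Q = 108 (Q = 9*((-1 - 1)*(-6)) = 9*(-2*(-6)) = 9*12 = 108)
v = 2*√10 (v = √40 = 2*√10 ≈ 6.3246)
v*((-35 + 78) + Q) = (2*√10)*((-35 + 78) + 108) = (2*√10)*(43 + 108) = (2*√10)*151 = 302*√10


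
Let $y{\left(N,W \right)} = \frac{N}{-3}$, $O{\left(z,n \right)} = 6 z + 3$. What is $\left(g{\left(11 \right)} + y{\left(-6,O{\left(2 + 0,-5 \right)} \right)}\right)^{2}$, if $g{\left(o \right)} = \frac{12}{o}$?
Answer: $\frac{1156}{121} \approx 9.5537$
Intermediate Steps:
$O{\left(z,n \right)} = 3 + 6 z$
$y{\left(N,W \right)} = - \frac{N}{3}$ ($y{\left(N,W \right)} = N \left(- \frac{1}{3}\right) = - \frac{N}{3}$)
$\left(g{\left(11 \right)} + y{\left(-6,O{\left(2 + 0,-5 \right)} \right)}\right)^{2} = \left(\frac{12}{11} - -2\right)^{2} = \left(12 \cdot \frac{1}{11} + 2\right)^{2} = \left(\frac{12}{11} + 2\right)^{2} = \left(\frac{34}{11}\right)^{2} = \frac{1156}{121}$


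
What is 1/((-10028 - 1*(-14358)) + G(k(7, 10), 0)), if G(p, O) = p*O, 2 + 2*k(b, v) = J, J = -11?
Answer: 1/4330 ≈ 0.00023095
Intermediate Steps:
k(b, v) = -13/2 (k(b, v) = -1 + (1/2)*(-11) = -1 - 11/2 = -13/2)
G(p, O) = O*p
1/((-10028 - 1*(-14358)) + G(k(7, 10), 0)) = 1/((-10028 - 1*(-14358)) + 0*(-13/2)) = 1/((-10028 + 14358) + 0) = 1/(4330 + 0) = 1/4330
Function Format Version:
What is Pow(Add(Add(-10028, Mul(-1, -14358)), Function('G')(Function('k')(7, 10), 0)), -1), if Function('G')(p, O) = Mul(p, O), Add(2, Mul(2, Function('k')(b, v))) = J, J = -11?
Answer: Rational(1, 4330) ≈ 0.00023095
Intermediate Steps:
Function('k')(b, v) = Rational(-13, 2) (Function('k')(b, v) = Add(-1, Mul(Rational(1, 2), -11)) = Add(-1, Rational(-11, 2)) = Rational(-13, 2))
Function('G')(p, O) = Mul(O, p)
Pow(Add(Add(-10028, Mul(-1, -14358)), Function('G')(Function('k')(7, 10), 0)), -1) = Pow(Add(Add(-10028, Mul(-1, -14358)), Mul(0, Rational(-13, 2))), -1) = Pow(Add(Add(-10028, 14358), 0), -1) = Pow(Add(4330, 0), -1) = Pow(4330, -1) = Rational(1, 4330)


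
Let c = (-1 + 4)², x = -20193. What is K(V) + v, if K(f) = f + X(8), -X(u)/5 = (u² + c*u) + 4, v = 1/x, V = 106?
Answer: -11994643/20193 ≈ -594.00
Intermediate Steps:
c = 9 (c = 3² = 9)
v = -1/20193 (v = 1/(-20193) = -1/20193 ≈ -4.9522e-5)
X(u) = -20 - 45*u - 5*u² (X(u) = -5*((u² + 9*u) + 4) = -5*(4 + u² + 9*u) = -20 - 45*u - 5*u²)
K(f) = -700 + f (K(f) = f + (-20 - 45*8 - 5*8²) = f + (-20 - 360 - 5*64) = f + (-20 - 360 - 320) = f - 700 = -700 + f)
K(V) + v = (-700 + 106) - 1/20193 = -594 - 1/20193 = -11994643/20193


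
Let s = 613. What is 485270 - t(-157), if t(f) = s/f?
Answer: 76188003/157 ≈ 4.8527e+5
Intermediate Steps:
t(f) = 613/f
485270 - t(-157) = 485270 - 613/(-157) = 485270 - 613*(-1)/157 = 485270 - 1*(-613/157) = 485270 + 613/157 = 76188003/157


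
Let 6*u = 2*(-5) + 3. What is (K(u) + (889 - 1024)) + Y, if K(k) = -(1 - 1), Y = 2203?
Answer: 2068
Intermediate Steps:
u = -7/6 (u = (2*(-5) + 3)/6 = (-10 + 3)/6 = (⅙)*(-7) = -7/6 ≈ -1.1667)
K(k) = 0 (K(k) = -1*0 = 0)
(K(u) + (889 - 1024)) + Y = (0 + (889 - 1024)) + 2203 = (0 - 135) + 2203 = -135 + 2203 = 2068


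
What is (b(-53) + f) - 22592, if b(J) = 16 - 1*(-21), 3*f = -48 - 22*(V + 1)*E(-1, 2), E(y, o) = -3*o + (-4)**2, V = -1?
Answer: -22571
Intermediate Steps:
E(y, o) = 16 - 3*o (E(y, o) = -3*o + 16 = 16 - 3*o)
f = -16 (f = (-48 - 22*(-1 + 1)*(16 - 3*2))/3 = (-48 - 0*(16 - 6))/3 = (-48 - 0*10)/3 = (-48 - 22*0)/3 = (-48 + 0)/3 = (1/3)*(-48) = -16)
b(J) = 37 (b(J) = 16 + 21 = 37)
(b(-53) + f) - 22592 = (37 - 16) - 22592 = 21 - 22592 = -22571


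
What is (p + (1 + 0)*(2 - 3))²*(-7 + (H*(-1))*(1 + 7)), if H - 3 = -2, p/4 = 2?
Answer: -735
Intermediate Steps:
p = 8 (p = 4*2 = 8)
H = 1 (H = 3 - 2 = 1)
(p + (1 + 0)*(2 - 3))²*(-7 + (H*(-1))*(1 + 7)) = (8 + (1 + 0)*(2 - 3))²*(-7 + (1*(-1))*(1 + 7)) = (8 + 1*(-1))²*(-7 - 1*8) = (8 - 1)²*(-7 - 8) = 7²*(-15) = 49*(-15) = -735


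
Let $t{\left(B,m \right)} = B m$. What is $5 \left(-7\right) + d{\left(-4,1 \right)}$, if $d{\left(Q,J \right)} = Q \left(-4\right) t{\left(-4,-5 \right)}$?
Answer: $285$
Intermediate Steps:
$d{\left(Q,J \right)} = - 80 Q$ ($d{\left(Q,J \right)} = Q \left(-4\right) \left(\left(-4\right) \left(-5\right)\right) = - 4 Q 20 = - 80 Q$)
$5 \left(-7\right) + d{\left(-4,1 \right)} = 5 \left(-7\right) - -320 = -35 + 320 = 285$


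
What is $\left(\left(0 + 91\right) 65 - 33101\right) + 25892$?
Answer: $-1294$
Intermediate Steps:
$\left(\left(0 + 91\right) 65 - 33101\right) + 25892 = \left(91 \cdot 65 - 33101\right) + 25892 = \left(5915 - 33101\right) + 25892 = -27186 + 25892 = -1294$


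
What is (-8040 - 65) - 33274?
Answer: -41379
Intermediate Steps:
(-8040 - 65) - 33274 = -8105 - 33274 = -41379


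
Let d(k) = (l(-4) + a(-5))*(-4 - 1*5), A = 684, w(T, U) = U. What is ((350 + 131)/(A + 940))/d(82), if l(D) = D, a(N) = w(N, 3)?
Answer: 481/14616 ≈ 0.032909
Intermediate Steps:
a(N) = 3
d(k) = 9 (d(k) = (-4 + 3)*(-4 - 1*5) = -(-4 - 5) = -1*(-9) = 9)
((350 + 131)/(A + 940))/d(82) = ((350 + 131)/(684 + 940))/9 = (481/1624)*(⅑) = 481/14616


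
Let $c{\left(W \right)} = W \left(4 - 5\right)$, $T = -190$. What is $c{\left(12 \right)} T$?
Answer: $2280$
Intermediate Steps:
$c{\left(W \right)} = - W$ ($c{\left(W \right)} = W \left(-1\right) = - W$)
$c{\left(12 \right)} T = \left(-1\right) 12 \left(-190\right) = \left(-12\right) \left(-190\right) = 2280$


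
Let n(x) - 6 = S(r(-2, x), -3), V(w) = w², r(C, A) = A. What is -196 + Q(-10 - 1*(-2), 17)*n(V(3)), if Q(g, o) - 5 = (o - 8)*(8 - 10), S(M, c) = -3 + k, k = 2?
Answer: -261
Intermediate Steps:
S(M, c) = -1 (S(M, c) = -3 + 2 = -1)
n(x) = 5 (n(x) = 6 - 1 = 5)
Q(g, o) = 21 - 2*o (Q(g, o) = 5 + (o - 8)*(8 - 10) = 5 + (-8 + o)*(-2) = 5 + (16 - 2*o) = 21 - 2*o)
-196 + Q(-10 - 1*(-2), 17)*n(V(3)) = -196 + (21 - 2*17)*5 = -196 + (21 - 34)*5 = -196 - 13*5 = -196 - 65 = -261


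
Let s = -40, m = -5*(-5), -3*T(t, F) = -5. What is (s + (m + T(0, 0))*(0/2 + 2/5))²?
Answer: 7744/9 ≈ 860.44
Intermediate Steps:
T(t, F) = 5/3 (T(t, F) = -⅓*(-5) = 5/3)
m = 25
(s + (m + T(0, 0))*(0/2 + 2/5))² = (-40 + (25 + 5/3)*(0/2 + 2/5))² = (-40 + 80*(0*(½) + 2*(⅕))/3)² = (-40 + 80*(0 + ⅖)/3)² = (-40 + (80/3)*(⅖))² = (-40 + 32/3)² = (-88/3)² = 7744/9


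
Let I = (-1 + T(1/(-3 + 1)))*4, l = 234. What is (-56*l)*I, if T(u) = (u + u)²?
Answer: 0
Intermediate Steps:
T(u) = 4*u² (T(u) = (2*u)² = 4*u²)
I = 0 (I = (-1 + 4*(1/(-3 + 1))²)*4 = (-1 + 4*(1/(-2))²)*4 = (-1 + 4*(-½)²)*4 = (-1 + 4*(¼))*4 = (-1 + 1)*4 = 0*4 = 0)
(-56*l)*I = -56*234*0 = -13104*0 = 0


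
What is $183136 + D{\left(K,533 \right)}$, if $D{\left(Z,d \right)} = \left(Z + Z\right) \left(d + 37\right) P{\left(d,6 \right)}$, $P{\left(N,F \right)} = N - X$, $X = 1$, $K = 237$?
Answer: $143918896$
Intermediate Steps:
$P{\left(N,F \right)} = -1 + N$ ($P{\left(N,F \right)} = N - 1 = -1 + N$)
$D{\left(Z,d \right)} = 2 Z \left(-1 + d\right) \left(37 + d\right)$ ($D{\left(Z,d \right)} = \left(Z + Z\right) \left(d + 37\right) \left(-1 + d\right) = 2 Z \left(37 + d\right) \left(-1 + d\right) = 2 Z \left(-1 + d\right) \left(37 + d\right)$)
$183136 + D{\left(K,533 \right)} = 183136 + 2 \cdot 237 \left(-1 + 533\right) \left(37 + 533\right) = 183136 + 2 \cdot 237 \cdot 532 \cdot 570 = 183136 + 143735760 = 143918896$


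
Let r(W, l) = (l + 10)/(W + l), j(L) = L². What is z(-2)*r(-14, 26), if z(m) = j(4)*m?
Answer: -96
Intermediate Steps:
z(m) = 16*m (z(m) = 4²*m = 16*m)
r(W, l) = (10 + l)/(W + l)
z(-2)*r(-14, 26) = (16*(-2))*((10 + 26)/(-14 + 26)) = -32*36/12 = -8*36/3 = -32*3 = -96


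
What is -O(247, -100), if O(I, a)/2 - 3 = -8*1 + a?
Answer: 210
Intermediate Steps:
O(I, a) = -10 + 2*a (O(I, a) = 6 + 2*(-8*1 + a) = 6 + 2*(-8 + a) = 6 + (-16 + 2*a) = -10 + 2*a)
-O(247, -100) = -(-10 + 2*(-100)) = -(-10 - 200) = -1*(-210) = 210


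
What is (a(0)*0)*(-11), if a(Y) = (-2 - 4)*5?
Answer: 0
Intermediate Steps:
a(Y) = -30 (a(Y) = -6*5 = -30)
(a(0)*0)*(-11) = -30*0*(-11) = 0*(-11) = 0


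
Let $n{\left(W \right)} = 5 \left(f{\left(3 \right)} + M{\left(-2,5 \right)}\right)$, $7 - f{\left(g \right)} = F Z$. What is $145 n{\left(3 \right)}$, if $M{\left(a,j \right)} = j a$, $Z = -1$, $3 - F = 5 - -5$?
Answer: $-7250$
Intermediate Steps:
$F = -7$ ($F = 3 - \left(5 - -5\right) = 3 - \left(5 + 5\right) = 3 - 10 = -7$)
$M{\left(a,j \right)} = a j$
$f{\left(g \right)} = 0$ ($f{\left(g \right)} = 7 - \left(-7\right) \left(-1\right) = 7 - 7 = 0$)
$n{\left(W \right)} = -50$ ($n{\left(W \right)} = 5 \left(0 - 10\right) = 5 \left(-10\right) = -50$)
$145 n{\left(3 \right)} = 145 \left(-50\right) = -7250$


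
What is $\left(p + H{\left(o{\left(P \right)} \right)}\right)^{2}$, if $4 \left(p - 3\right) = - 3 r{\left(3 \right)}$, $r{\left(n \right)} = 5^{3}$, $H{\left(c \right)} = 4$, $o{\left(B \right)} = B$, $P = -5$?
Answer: $\frac{120409}{16} \approx 7525.6$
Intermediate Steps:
$r{\left(n \right)} = 125$
$p = - \frac{363}{4}$ ($p = 3 + \frac{\left(-3\right) 125}{4} = 3 + \frac{1}{4} \left(-375\right) = 3 - \frac{375}{4} = - \frac{363}{4} \approx -90.75$)
$\left(p + H{\left(o{\left(P \right)} \right)}\right)^{2} = \left(- \frac{363}{4} + 4\right)^{2} = \left(- \frac{347}{4}\right)^{2} = \frac{120409}{16}$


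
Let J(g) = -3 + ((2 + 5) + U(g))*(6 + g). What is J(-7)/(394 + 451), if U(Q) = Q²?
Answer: -59/845 ≈ -0.069822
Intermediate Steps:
J(g) = -3 + (6 + g)*(7 + g²) (J(g) = -3 + ((2 + 5) + g²)*(6 + g) = -3 + (7 + g²)*(6 + g) = -3 + (6 + g)*(7 + g²))
J(-7)/(394 + 451) = (39 + (-7)³ + 6*(-7)² + 7*(-7))/(394 + 451) = (39 - 343 + 6*49 - 49)/845 = (39 - 343 + 294 - 49)*(1/845) = -59*1/845 = -59/845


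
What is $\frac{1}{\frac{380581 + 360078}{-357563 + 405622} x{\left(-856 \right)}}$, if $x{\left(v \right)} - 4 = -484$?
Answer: $- \frac{48059}{355516320} \approx -0.00013518$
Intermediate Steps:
$x{\left(v \right)} = -480$ ($x{\left(v \right)} = 4 - 484 = -480$)
$\frac{1}{\frac{380581 + 360078}{-357563 + 405622} x{\left(-856 \right)}} = \frac{1}{\frac{380581 + 360078}{-357563 + 405622} \left(-480\right)} = \frac{1}{740659 \cdot \frac{1}{48059}} \left(- \frac{1}{480}\right) = \frac{1}{\frac{740659}{48059}} \left(- \frac{1}{480}\right) = \frac{48059}{740659} \left(- \frac{1}{480}\right) = - \frac{48059}{355516320}$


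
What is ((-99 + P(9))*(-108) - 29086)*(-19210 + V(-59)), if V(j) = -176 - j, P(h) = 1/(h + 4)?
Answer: 4623598210/13 ≈ 3.5566e+8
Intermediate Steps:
P(h) = 1/(4 + h)
((-99 + P(9))*(-108) - 29086)*(-19210 + V(-59)) = ((-99 + 1/(4 + 9))*(-108) - 29086)*(-19210 + (-176 - 1*(-59))) = ((-99 + 1/13)*(-108) - 29086)*(-19210 + (-176 + 59)) = ((-99 + 1/13)*(-108) - 29086)*(-19210 - 117) = (-1286/13*(-108) - 29086)*(-19327) = (138888/13 - 29086)*(-19327) = -239230/13*(-19327) = 4623598210/13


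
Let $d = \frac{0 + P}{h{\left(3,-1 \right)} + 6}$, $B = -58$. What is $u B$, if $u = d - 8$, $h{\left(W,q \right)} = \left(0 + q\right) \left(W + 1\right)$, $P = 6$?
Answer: $290$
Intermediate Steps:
$h{\left(W,q \right)} = q \left(1 + W\right)$
$d = 3$ ($d = \frac{0 + 6}{- (1 + 3) + 6} = \frac{6}{\left(-1\right) 4 + 6} = \frac{6}{-4 + 6} = \frac{6}{2} = 6 \cdot \frac{1}{2} = 3$)
$u = -5$ ($u = 3 - 8 = -5$)
$u B = \left(-5\right) \left(-58\right) = 290$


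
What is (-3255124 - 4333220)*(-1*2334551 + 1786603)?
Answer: 4158017918112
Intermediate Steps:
(-3255124 - 4333220)*(-1*2334551 + 1786603) = -7588344*(-2334551 + 1786603) = -7588344*(-547948) = 4158017918112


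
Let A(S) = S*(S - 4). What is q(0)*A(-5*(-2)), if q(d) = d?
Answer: 0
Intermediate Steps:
A(S) = S*(-4 + S)
q(0)*A(-5*(-2)) = 0*((-5*(-2))*(-4 - 5*(-2))) = 0*(10*(-4 + 10)) = 0*(10*6) = 0*60 = 0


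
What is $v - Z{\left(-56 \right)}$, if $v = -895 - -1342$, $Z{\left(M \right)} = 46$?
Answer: $401$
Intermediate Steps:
$v = 447$ ($v = -895 + 1342 = 447$)
$v - Z{\left(-56 \right)} = 447 - 46 = 401$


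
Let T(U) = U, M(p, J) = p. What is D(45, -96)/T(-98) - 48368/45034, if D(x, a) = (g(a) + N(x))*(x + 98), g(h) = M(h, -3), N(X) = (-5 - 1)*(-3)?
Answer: 124392293/1103333 ≈ 112.74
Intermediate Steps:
N(X) = 18 (N(X) = -6*(-3) = 18)
g(h) = h
D(x, a) = (18 + a)*(98 + x) (D(x, a) = (a + 18)*(x + 98) = (18 + a)*(98 + x))
D(45, -96)/T(-98) - 48368/45034 = (1764 + 18*45 + 98*(-96) - 96*45)/(-98) - 48368/45034 = (1764 + 810 - 9408 - 4320)*(-1/98) - 48368*1/45034 = -11154*(-1/98) - 24184/22517 = 5577/49 - 24184/22517 = 124392293/1103333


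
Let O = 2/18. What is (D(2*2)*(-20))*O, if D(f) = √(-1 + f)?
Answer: -20*√3/9 ≈ -3.8490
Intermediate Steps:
O = ⅑ (O = 2*(1/18) = ⅑ ≈ 0.11111)
(D(2*2)*(-20))*O = (√(-1 + 2*2)*(-20))*(⅑) = (√(-1 + 4)*(-20))*(⅑) = (√3*(-20))*(⅑) = -20*√3*(⅑) = -20*√3/9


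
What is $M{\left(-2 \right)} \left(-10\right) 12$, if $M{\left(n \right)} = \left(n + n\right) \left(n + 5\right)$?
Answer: $1440$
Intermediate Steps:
$M{\left(n \right)} = 2 n \left(5 + n\right)$
$M{\left(-2 \right)} \left(-10\right) 12 = 2 \left(-2\right) \left(5 - 2\right) \left(-10\right) 12 = 2 \left(-2\right) 3 \left(-10\right) 12 = \left(-12\right) \left(-10\right) 12 = 120 \cdot 12 = 1440$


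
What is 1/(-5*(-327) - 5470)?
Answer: -1/3835 ≈ -0.00026076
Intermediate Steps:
1/(-5*(-327) - 5470) = 1/(1635 - 5470) = 1/(-3835) = -1/3835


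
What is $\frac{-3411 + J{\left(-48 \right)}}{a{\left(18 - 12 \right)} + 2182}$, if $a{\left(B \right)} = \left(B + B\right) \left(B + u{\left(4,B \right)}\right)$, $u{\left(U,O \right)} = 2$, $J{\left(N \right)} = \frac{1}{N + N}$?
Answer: $- \frac{327457}{218688} \approx -1.4974$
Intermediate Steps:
$J{\left(N \right)} = \frac{1}{2 N}$
$a{\left(B \right)} = 2 B \left(2 + B\right)$ ($a{\left(B \right)} = \left(B + B\right) \left(B + 2\right) = 2 B \left(2 + B\right)$)
$\frac{-3411 + J{\left(-48 \right)}}{a{\left(18 - 12 \right)} + 2182} = \frac{-3411 + \frac{1}{2 \left(-48\right)}}{2 \left(18 - 12\right) \left(2 + \left(18 - 12\right)\right) + 2182} = \frac{-3411 + \frac{1}{2} \left(- \frac{1}{48}\right)}{2 \cdot 6 \left(2 + 6\right) + 2182} = \frac{-3411 - \frac{1}{96}}{2 \cdot 6 \cdot 8 + 2182} = - \frac{327457}{96 \left(96 + 2182\right)} = - \frac{327457}{96 \cdot 2278} = \left(- \frac{327457}{96}\right) \frac{1}{2278} = - \frac{327457}{218688}$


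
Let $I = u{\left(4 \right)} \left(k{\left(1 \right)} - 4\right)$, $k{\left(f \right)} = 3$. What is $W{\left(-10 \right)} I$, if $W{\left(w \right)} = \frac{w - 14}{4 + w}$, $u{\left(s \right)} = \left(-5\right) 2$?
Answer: $40$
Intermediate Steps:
$u{\left(s \right)} = -10$
$W{\left(w \right)} = \frac{-14 + w}{4 + w}$
$I = 10$ ($I = - 10 \left(3 - 4\right) = \left(-10\right) \left(-1\right) = 10$)
$W{\left(-10 \right)} I = \frac{-14 - 10}{4 - 10} \cdot 10 = \frac{1}{-6} \left(-24\right) 10 = \left(- \frac{1}{6}\right) \left(-24\right) 10 = 4 \cdot 10 = 40$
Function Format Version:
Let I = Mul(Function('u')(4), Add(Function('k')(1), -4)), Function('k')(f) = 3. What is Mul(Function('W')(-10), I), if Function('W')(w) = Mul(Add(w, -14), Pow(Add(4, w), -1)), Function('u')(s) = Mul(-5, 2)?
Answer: 40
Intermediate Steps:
Function('u')(s) = -10
Function('W')(w) = Mul(Pow(Add(4, w), -1), Add(-14, w)) (Function('W')(w) = Mul(Add(-14, w), Pow(Add(4, w), -1)) = Mul(Pow(Add(4, w), -1), Add(-14, w)))
I = 10 (I = Mul(-10, Add(3, -4)) = Mul(-10, -1) = 10)
Mul(Function('W')(-10), I) = Mul(Mul(Pow(Add(4, -10), -1), Add(-14, -10)), 10) = Mul(Mul(Pow(-6, -1), -24), 10) = Mul(Mul(Rational(-1, 6), -24), 10) = Mul(4, 10) = 40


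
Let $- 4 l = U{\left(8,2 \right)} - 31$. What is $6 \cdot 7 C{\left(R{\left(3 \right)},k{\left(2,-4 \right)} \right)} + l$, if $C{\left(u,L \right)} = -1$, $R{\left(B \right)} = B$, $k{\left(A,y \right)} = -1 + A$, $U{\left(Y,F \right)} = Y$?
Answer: $- \frac{145}{4} \approx -36.25$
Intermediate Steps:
$l = \frac{23}{4}$ ($l = - \frac{8 - 31}{4} = \left(- \frac{1}{4}\right) \left(-23\right) = \frac{23}{4} \approx 5.75$)
$6 \cdot 7 C{\left(R{\left(3 \right)},k{\left(2,-4 \right)} \right)} + l = 6 \cdot 7 \left(-1\right) + \frac{23}{4} = 42 \left(-1\right) + \frac{23}{4} = -42 + \frac{23}{4} = - \frac{145}{4}$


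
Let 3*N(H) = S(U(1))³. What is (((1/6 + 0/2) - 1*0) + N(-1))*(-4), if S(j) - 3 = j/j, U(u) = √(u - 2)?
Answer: -86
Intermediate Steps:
U(u) = √(-2 + u)
S(j) = 4 (S(j) = 3 + j/j = 3 + 1 = 4)
N(H) = 64/3 (N(H) = (⅓)*4³ = (⅓)*64 = 64/3)
(((1/6 + 0/2) - 1*0) + N(-1))*(-4) = (((1/6 + 0/2) - 1*0) + 64/3)*(-4) = (((1*(⅙) + 0*(½)) + 0) + 64/3)*(-4) = (((⅙ + 0) + 0) + 64/3)*(-4) = ((⅙ + 0) + 64/3)*(-4) = (⅙ + 64/3)*(-4) = (43/2)*(-4) = -86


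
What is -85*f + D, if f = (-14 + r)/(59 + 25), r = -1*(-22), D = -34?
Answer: -884/21 ≈ -42.095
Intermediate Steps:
r = 22
f = 2/21 (f = (-14 + 22)/(59 + 25) = 8/84 = 8*(1/84) = 2/21 ≈ 0.095238)
-85*f + D = -85*2/21 - 34 = -170/21 - 34 = -884/21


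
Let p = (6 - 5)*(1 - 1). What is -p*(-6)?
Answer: 0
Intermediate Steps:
p = 0 (p = 1*0 = 0)
-p*(-6) = -1*0*(-6) = 0*(-6) = 0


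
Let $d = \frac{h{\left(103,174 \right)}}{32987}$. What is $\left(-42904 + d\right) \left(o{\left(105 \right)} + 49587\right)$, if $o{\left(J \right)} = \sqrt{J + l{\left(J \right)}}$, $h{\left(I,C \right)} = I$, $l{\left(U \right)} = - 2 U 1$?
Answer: $- \frac{70179199028115}{32987} - \frac{1415274145 i \sqrt{105}}{32987} \approx -2.1275 \cdot 10^{9} - 4.3964 \cdot 10^{5} i$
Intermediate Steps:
$l{\left(U \right)} = - 2 U$
$o{\left(J \right)} = \sqrt{- J}$ ($o{\left(J \right)} = \sqrt{J - 2 J} = \sqrt{- J}$)
$d = \frac{103}{32987} \approx 0.0031224$
$\left(-42904 + d\right) \left(o{\left(105 \right)} + 49587\right) = \left(-42904 + \frac{103}{32987}\right) \left(\sqrt{\left(-1\right) 105} + 49587\right) = - \frac{1415274145 \left(\sqrt{-105} + 49587\right)}{32987} = - \frac{1415274145 \left(i \sqrt{105} + 49587\right)}{32987} = - \frac{1415274145 \left(49587 + i \sqrt{105}\right)}{32987} = - \frac{70179199028115}{32987} - \frac{1415274145 i \sqrt{105}}{32987}$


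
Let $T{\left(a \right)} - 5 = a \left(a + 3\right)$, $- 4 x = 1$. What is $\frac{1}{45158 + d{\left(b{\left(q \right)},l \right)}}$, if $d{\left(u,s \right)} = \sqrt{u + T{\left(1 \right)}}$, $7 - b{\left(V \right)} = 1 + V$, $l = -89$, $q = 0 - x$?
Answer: $\frac{180632}{8156979797} - \frac{2 \sqrt{59}}{8156979797} \approx 2.2143 \cdot 10^{-5}$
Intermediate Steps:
$x = - \frac{1}{4}$ ($x = \left(- \frac{1}{4}\right) 1 = - \frac{1}{4} \approx -0.25$)
$q = \frac{1}{4}$ ($q = 0 - - \frac{1}{4} = 0 + \frac{1}{4} = \frac{1}{4} \approx 0.25$)
$T{\left(a \right)} = 5 + a \left(3 + a\right)$ ($T{\left(a \right)} = 5 + a \left(a + 3\right) = 5 + a \left(3 + a\right)$)
$b{\left(V \right)} = 6 - V$ ($b{\left(V \right)} = 7 - \left(1 + V\right) = 6 - V$)
$d{\left(u,s \right)} = \sqrt{9 + u}$ ($d{\left(u,s \right)} = \sqrt{u + \left(5 + 1^{2} + 3 \cdot 1\right)} = \sqrt{u + \left(5 + 1 + 3\right)} = \sqrt{u + 9} = \sqrt{9 + u}$)
$\frac{1}{45158 + d{\left(b{\left(q \right)},l \right)}} = \frac{1}{45158 + \sqrt{9 + \left(6 - \frac{1}{4}\right)}} = \frac{1}{45158 + \sqrt{9 + \frac{23}{4}}} = \frac{1}{45158 + \sqrt{\frac{59}{4}}} = \frac{1}{45158 + \frac{\sqrt{59}}{2}}$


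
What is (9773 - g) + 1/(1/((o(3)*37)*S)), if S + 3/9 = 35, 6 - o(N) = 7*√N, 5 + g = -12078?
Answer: 29552 - 26936*√3/3 ≈ 14001.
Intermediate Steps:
g = -12083 (g = -5 - 12078 = -12083)
o(N) = 6 - 7*√N
S = 104/3 (S = -⅓ + 35 = 104/3 ≈ 34.667)
(9773 - g) + 1/(1/((o(3)*37)*S)) = (9773 - 1*(-12083)) + 1/(1/(((6 - 7*√3)*37)*(104/3))) = (9773 + 12083) + 1/(1/((222 - 259*√3)*(104/3))) = 21856 + 1/(1/(7696 - 26936*√3/3)) = 21856 + (7696 - 26936*√3/3) = 29552 - 26936*√3/3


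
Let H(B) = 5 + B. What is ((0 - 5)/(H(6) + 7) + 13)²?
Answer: 52441/324 ≈ 161.85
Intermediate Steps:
((0 - 5)/(H(6) + 7) + 13)² = ((0 - 5)/((5 + 6) + 7) + 13)² = (-5/(11 + 7) + 13)² = (-5/18 + 13)² = (229/18)² = 52441/324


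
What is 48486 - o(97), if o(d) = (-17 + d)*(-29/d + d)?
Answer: 3952742/97 ≈ 40750.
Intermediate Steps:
o(d) = (-17 + d)*(d - 29/d)
48486 - o(97) = 48486 - (-29 + 97² - 17*97 + 493/97) = 48486 - (-29 + 9409 - 1649 + 493*(1/97)) = 48486 - (-29 + 9409 - 1649 + 493/97) = 48486 - 1*750400/97 = 48486 - 750400/97 = 3952742/97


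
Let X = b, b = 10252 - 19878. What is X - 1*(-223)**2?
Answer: -59355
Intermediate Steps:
b = -9626
X = -9626
X - 1*(-223)**2 = -9626 - 1*(-223)**2 = -9626 - 1*49729 = -9626 - 49729 = -59355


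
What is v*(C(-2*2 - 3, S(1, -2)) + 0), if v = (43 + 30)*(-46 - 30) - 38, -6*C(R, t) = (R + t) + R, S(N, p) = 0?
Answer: -13034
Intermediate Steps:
C(R, t) = -R/3 - t/6 (C(R, t) = -((R + t) + R)/6 = -(t + 2*R)/6 = -R/3 - t/6)
v = -5586 (v = 73*(-76) - 38 = -5548 - 38 = -5586)
v*(C(-2*2 - 3, S(1, -2)) + 0) = -5586*((-(-2*2 - 3)/3 - 1/6*0) + 0) = -5586*((-(-4 - 3)/3 + 0) + 0) = -5586*((-1/3*(-7) + 0) + 0) = -5586*((7/3 + 0) + 0) = -5586*(7/3 + 0) = -5586*7/3 = -13034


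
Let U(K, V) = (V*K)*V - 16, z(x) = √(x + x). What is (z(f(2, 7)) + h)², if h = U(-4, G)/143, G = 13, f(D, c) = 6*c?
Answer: 2196580/20449 - 2768*√21/143 ≈ 18.714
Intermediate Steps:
z(x) = √2*√x (z(x) = √(2*x) = √2*√x)
U(K, V) = -16 + K*V² (U(K, V) = (K*V)*V - 16 = K*V² - 16 = -16 + K*V²)
h = -692/143 (h = (-16 - 4*13²)/143 = (-16 - 4*169)*(1/143) = (-16 - 676)*(1/143) = -692*1/143 = -692/143 ≈ -4.8392)
(z(f(2, 7)) + h)² = (√2*√(6*7) - 692/143)² = (√2*√42 - 692/143)² = (2*√21 - 692/143)² = (-692/143 + 2*√21)²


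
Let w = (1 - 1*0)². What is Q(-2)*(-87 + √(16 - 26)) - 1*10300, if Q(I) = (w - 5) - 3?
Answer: -9691 - 7*I*√10 ≈ -9691.0 - 22.136*I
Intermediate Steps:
w = 1 (w = (1 + 0)² = 1² = 1)
Q(I) = -7 (Q(I) = (1 - 5) - 3 = -4 - 3 = -7)
Q(-2)*(-87 + √(16 - 26)) - 1*10300 = -7*(-87 + √(16 - 26)) - 1*10300 = -7*(-87 + √(-10)) - 10300 = -7*(-87 + I*√10) - 10300 = (609 - 7*I*√10) - 10300 = -9691 - 7*I*√10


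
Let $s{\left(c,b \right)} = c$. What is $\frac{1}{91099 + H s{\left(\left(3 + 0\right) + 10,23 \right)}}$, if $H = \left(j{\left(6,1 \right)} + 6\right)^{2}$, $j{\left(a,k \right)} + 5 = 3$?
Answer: $\frac{1}{91307} \approx 1.0952 \cdot 10^{-5}$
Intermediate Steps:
$j{\left(a,k \right)} = -2$ ($j{\left(a,k \right)} = -5 + 3 = -2$)
$H = 16$ ($H = \left(-2 + 6\right)^{2} = 4^{2} = 16$)
$\frac{1}{91099 + H s{\left(\left(3 + 0\right) + 10,23 \right)}} = \frac{1}{91099 + 16 \left(\left(3 + 0\right) + 10\right)} = \frac{1}{91099 + 16 \left(3 + 10\right)} = \frac{1}{91099 + 16 \cdot 13} = \frac{1}{91099 + 208} = \frac{1}{91307}$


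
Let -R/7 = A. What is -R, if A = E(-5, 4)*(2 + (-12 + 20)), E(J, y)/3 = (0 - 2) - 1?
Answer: -630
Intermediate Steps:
E(J, y) = -9 (E(J, y) = 3*((0 - 2) - 1) = 3*(-2 - 1) = 3*(-3) = -9)
A = -90 (A = -9*(2 + (-12 + 20)) = -9*(2 + 8) = -9*10 = -90)
R = 630 (R = -7*(-90) = 630)
-R = -1*630 = -630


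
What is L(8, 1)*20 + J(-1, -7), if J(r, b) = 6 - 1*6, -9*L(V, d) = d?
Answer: -20/9 ≈ -2.2222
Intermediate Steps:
L(V, d) = -d/9
J(r, b) = 0 (J(r, b) = 6 - 6 = 0)
L(8, 1)*20 + J(-1, -7) = -⅑*1*20 + 0 = -⅑*20 + 0 = -20/9 + 0 = -20/9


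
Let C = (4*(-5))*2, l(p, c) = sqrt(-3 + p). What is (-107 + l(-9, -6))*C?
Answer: 4280 - 80*I*sqrt(3) ≈ 4280.0 - 138.56*I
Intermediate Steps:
C = -40 (C = -20*2 = -40)
(-107 + l(-9, -6))*C = (-107 + sqrt(-3 - 9))*(-40) = (-107 + sqrt(-12))*(-40) = (-107 + 2*I*sqrt(3))*(-40) = 4280 - 80*I*sqrt(3)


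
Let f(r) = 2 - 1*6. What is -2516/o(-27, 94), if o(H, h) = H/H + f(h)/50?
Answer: -62900/23 ≈ -2734.8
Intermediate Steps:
f(r) = -4 (f(r) = 2 - 6 = -4)
o(H, h) = 23/25 (o(H, h) = H/H - 4/50 = 1 - 4*1/50 = 1 - 2/25 = 23/25)
-2516/o(-27, 94) = -2516/23/25 = -2516*25/23 = -62900/23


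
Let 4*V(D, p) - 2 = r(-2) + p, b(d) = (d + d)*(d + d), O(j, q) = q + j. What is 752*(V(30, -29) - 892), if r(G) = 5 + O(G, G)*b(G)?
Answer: -686952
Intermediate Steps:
O(j, q) = j + q
b(d) = 4*d**2 (b(d) = (2*d)*(2*d) = 4*d**2)
r(G) = 5 + 8*G**3 (r(G) = 5 + (G + G)*(4*G**2) = 5 + (2*G)*(4*G**2) = 5 + 8*G**3)
V(D, p) = -57/4 + p/4 (V(D, p) = 1/2 + ((5 + 8*(-2)**3) + p)/4 = 1/2 + ((5 + 8*(-8)) + p)/4 = 1/2 + ((5 - 64) + p)/4 = 1/2 + (-59 + p)/4 = 1/2 + (-59/4 + p/4) = -57/4 + p/4)
752*(V(30, -29) - 892) = 752*((-57/4 + (1/4)*(-29)) - 892) = 752*((-57/4 - 29/4) - 892) = 752*(-43/2 - 892) = 752*(-1827/2) = -686952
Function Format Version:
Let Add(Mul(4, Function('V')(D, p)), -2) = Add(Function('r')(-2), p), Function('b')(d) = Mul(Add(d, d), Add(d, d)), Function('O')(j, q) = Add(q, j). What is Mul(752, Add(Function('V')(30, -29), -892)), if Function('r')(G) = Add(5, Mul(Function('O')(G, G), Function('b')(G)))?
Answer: -686952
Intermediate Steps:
Function('O')(j, q) = Add(j, q)
Function('b')(d) = Mul(4, Pow(d, 2)) (Function('b')(d) = Mul(Mul(2, d), Mul(2, d)) = Mul(4, Pow(d, 2)))
Function('r')(G) = Add(5, Mul(8, Pow(G, 3))) (Function('r')(G) = Add(5, Mul(Add(G, G), Mul(4, Pow(G, 2)))) = Add(5, Mul(Mul(2, G), Mul(4, Pow(G, 2)))) = Add(5, Mul(8, Pow(G, 3))))
Function('V')(D, p) = Add(Rational(-57, 4), Mul(Rational(1, 4), p)) (Function('V')(D, p) = Add(Rational(1, 2), Mul(Rational(1, 4), Add(Add(5, Mul(8, Pow(-2, 3))), p))) = Add(Rational(1, 2), Mul(Rational(1, 4), Add(Add(5, Mul(8, -8)), p))) = Add(Rational(1, 2), Mul(Rational(1, 4), Add(Add(5, -64), p))) = Add(Rational(1, 2), Mul(Rational(1, 4), Add(-59, p))) = Add(Rational(1, 2), Add(Rational(-59, 4), Mul(Rational(1, 4), p))) = Add(Rational(-57, 4), Mul(Rational(1, 4), p)))
Mul(752, Add(Function('V')(30, -29), -892)) = Mul(752, Add(Add(Rational(-57, 4), Mul(Rational(1, 4), -29)), -892)) = Mul(752, Add(Add(Rational(-57, 4), Rational(-29, 4)), -892)) = Mul(752, Add(Rational(-43, 2), -892)) = Mul(752, Rational(-1827, 2)) = -686952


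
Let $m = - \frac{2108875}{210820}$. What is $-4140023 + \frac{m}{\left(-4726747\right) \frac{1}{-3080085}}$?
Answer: $- \frac{825101923472862559}{199298560508} \approx -4.14 \cdot 10^{6}$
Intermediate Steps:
$m = - \frac{421775}{42164}$ ($m = \left(-2108875\right) \frac{1}{210820} = - \frac{421775}{42164} \approx -10.003$)
$-4140023 + \frac{m}{\left(-4726747\right) \frac{1}{-3080085}} = -4140023 - \frac{421775}{42164 \left(- \frac{4726747}{-3080085}\right)} = -4140023 - \frac{421775}{42164 \left(\left(-4726747\right) \left(- \frac{1}{3080085}\right)\right)} = -4140023 - \frac{421775}{42164 \cdot \frac{4726747}{3080085}} = -4140023 - \frac{1299102850875}{199298560508} = - \frac{825101923472862559}{199298560508}$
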